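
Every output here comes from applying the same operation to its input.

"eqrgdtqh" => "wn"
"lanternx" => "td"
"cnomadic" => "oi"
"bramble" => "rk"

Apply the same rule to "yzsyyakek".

What's happening: shift every letter 6 places forward in the alphabet (wrapping around), then keep only the last 2 characters.
For "yzsyyakek", step one produces "efyeegqkq"; step two turns that into "kq".

kq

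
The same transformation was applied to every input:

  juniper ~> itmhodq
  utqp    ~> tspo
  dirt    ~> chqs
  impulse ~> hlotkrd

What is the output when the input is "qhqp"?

Rule — shift every letter 1 place backward in the alphabet (wrapping around).
On "qhqp" that produces "pgpo".

pgpo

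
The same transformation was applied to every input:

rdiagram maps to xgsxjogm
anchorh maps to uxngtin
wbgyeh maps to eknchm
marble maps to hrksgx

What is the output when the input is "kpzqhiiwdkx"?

The transformation: shift every letter 6 places forward in the alphabet (wrapping around), then move the last 3 characters to the front (rotate right by 3).
"kpzqhiiwdkx" → "qvfwnoocjqd" → "jqdqvfwnooc".

jqdqvfwnooc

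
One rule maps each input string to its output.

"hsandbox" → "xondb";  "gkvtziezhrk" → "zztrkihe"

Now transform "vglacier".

rieca

The rule is to delete the first 3 characters, then sort the characters into reverse alphabetical order.
Working it through for "vglacier": intermediate "acier", final "rieca".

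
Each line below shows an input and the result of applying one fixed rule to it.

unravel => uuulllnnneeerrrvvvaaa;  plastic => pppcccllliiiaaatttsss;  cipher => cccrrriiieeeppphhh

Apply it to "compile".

ccceeeooolllmmmiiippp

In each case the input is transformed by: take characters alternately from the front and the back (1st, last, 2nd, 2nd-last, ...), then repeat every character 3 times.
Applying both steps to "compile": "ceolmip", then "ccceeeooolllmmmiiippp".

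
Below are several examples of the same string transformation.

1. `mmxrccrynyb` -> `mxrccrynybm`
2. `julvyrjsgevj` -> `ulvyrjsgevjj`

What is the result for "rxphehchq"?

xphehchqr

In each case the input is transformed by: move the first character to the end.
Doing the same to "rxphehchq": "xphehchqr".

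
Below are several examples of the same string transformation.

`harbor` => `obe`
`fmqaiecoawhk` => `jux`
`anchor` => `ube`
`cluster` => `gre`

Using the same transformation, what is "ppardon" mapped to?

qba

The pattern: shift every letter 13 places forward in the alphabet (wrapping around) — i.e. ROT13, then keep only the last 3 characters.
For "ppardon", step one produces "ccneqba"; step two turns that into "qba".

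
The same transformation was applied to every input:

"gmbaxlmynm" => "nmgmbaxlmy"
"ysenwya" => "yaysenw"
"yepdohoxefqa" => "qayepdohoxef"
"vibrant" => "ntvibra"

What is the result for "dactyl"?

Each output is the input with this applied: move the last 2 characters to the front (rotate right by 2).
For "dactyl" the result is "yldact".

yldact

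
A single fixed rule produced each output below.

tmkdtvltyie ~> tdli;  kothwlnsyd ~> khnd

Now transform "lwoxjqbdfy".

lxby

The rule is to keep one character in every 3, starting at position 1 (positions 1st, 4th, 7th, ...).
"lwoxjqbdfy" → "lxby".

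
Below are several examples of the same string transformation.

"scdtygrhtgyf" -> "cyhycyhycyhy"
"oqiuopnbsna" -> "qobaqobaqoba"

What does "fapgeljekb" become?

Rule — keep one character in every 3, starting at position 2 (positions 2nd, 5th, 8th, ...), then write the whole string 3 times in a row.
Applying both steps to "fapgeljekb": "aee", then "aeeaeeaee".

aeeaeeaee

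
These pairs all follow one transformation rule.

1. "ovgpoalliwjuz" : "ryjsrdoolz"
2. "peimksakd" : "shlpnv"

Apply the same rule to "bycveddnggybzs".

ebfyhggqjjb

Each output is the input with this applied: shift every letter 3 places forward in the alphabet (wrapping around), then delete the last 3 characters.
For "bycveddnggybzs", step one produces "ebfyhggqjjbecv"; step two turns that into "ebfyhggqjjb".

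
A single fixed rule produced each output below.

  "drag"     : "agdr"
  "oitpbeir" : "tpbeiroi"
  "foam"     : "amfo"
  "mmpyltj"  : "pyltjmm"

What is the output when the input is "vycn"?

cnvy

The rule is to move the first 2 characters to the end (rotate left by 2).
"vycn" → "cnvy".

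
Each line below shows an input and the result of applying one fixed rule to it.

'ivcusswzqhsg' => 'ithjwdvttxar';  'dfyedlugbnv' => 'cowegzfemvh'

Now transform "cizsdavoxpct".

In each case the input is transformed by: shift every letter 1 place forward in the alphabet (wrapping around), then move the last 3 characters to the front (rotate right by 3).
Applying both steps to "cizsdavoxpct": "djatebwpyqdu", then "qdudjatebwpy".

qdudjatebwpy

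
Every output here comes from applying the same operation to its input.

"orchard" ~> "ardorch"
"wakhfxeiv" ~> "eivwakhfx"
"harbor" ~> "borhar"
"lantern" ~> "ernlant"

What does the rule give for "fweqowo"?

What's happening: move the last 3 characters to the front (rotate right by 3).
Applying that to "fweqowo" gives "owofweq".

owofweq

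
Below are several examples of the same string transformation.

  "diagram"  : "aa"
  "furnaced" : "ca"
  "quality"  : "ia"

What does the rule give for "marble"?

The pattern: sort the characters into reverse alphabetical order, then keep only the last 2 characters.
"marble" → "rmleba" → "ba".

ba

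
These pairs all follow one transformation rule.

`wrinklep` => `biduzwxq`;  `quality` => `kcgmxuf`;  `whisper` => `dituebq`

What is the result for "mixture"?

In each case the input is transformed by: move the last character to the front, then shift every letter 12 places forward in the alphabet (wrapping around).
Working it through for "mixture": intermediate "emixtur", final "qyujfgd".

qyujfgd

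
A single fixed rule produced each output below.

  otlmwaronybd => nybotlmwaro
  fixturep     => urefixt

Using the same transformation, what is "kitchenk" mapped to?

What's happening: delete the last character, then move the last 3 characters to the front (rotate right by 3).
Working it through for "kitchenk": intermediate "kitchen", final "henkitc".

henkitc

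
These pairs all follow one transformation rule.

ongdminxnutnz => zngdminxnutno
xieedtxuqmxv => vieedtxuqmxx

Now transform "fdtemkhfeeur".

Each output is the input with this applied: swap the first and last characters.
Doing the same to "fdtemkhfeeur": "rdtemkhfeeuf".

rdtemkhfeeuf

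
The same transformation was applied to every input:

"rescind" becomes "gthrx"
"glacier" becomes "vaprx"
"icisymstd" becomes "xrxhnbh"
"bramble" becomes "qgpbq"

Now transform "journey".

Looking at the pairs, the operation is to delete the last 2 characters, then shift every letter 11 places backward in the alphabet (wrapping around).
Starting from "journey": after the first operation, "journ"; after the second, "ydjgc".

ydjgc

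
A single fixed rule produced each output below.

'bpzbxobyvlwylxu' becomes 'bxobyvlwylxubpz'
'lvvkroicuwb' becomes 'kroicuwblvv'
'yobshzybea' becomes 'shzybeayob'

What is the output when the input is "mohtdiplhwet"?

tdiplhwetmoh

The transformation: move the first 3 characters to the end (rotate left by 3).
On "mohtdiplhwet" that produces "tdiplhwetmoh".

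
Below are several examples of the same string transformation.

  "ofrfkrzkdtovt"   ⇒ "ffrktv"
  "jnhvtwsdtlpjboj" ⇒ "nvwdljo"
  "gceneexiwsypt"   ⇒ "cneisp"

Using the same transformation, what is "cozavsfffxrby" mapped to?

oasfxb

The rule is to keep every other character starting from the second (positions 2nd, 4th, 6th, ...).
On "cozavsfffxrby" that produces "oasfxb".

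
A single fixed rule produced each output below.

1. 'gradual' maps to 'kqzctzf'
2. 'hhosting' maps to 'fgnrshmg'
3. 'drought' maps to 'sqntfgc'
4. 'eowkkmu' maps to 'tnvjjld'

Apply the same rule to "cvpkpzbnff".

euojoyameb

The pattern: swap the first and last characters, then shift every letter 1 place backward in the alphabet (wrapping around).
Doing the same to "cvpkpzbnff": "euojoyameb".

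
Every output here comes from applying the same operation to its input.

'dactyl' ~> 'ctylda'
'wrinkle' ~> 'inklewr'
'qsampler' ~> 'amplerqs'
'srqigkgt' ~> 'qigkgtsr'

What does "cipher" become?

The pattern: move the first 2 characters to the end (rotate left by 2).
On "cipher" that produces "pherci".

pherci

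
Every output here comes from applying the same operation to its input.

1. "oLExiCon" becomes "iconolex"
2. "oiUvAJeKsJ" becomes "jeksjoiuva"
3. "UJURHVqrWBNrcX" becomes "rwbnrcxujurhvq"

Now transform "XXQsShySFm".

Looking at the pairs, the operation is to swap the front and back halves of the string, then convert every letter to lowercase.
For "XXQsShySFm" the result is "hysfmxxqss".
(Check on "oiUvAJeKsJ": → "JeKsJoiUvA" → "jeksjoiuva" ✓)

hysfmxxqss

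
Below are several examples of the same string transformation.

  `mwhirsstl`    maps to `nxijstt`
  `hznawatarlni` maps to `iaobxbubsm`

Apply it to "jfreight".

kgsfjh

Looking at the pairs, the operation is to delete the last 2 characters, then shift every letter 1 place forward in the alphabet (wrapping around).
For "jfreight" the result is "kgsfjh".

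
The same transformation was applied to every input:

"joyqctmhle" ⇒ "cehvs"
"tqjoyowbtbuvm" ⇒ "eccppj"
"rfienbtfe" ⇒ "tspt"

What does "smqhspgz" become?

The rule is to shift every letter 12 places backward in the alphabet (wrapping around), then keep every other character starting from the second (positions 2nd, 4th, 6th, ...).
Starting from "smqhspgz": after the first operation, "gaevgdun"; after the second, "avdn".
(Check on "rfienbtfe": → "ftwsbphts" → "tspt" ✓)

avdn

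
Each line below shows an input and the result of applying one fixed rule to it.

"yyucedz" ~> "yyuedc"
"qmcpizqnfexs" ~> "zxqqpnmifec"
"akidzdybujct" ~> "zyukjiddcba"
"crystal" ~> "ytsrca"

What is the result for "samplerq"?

srpmlea

Looking at the pairs, the operation is to delete the last character, then sort the characters into reverse alphabetical order.
Doing the same to "samplerq": "srpmlea".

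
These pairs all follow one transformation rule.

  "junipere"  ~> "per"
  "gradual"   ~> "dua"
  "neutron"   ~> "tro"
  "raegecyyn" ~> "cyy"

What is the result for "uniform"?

for

Each output is the input with this applied: delete the last character, then keep only the last 3 characters.
Starting from "uniform": after the first operation, "unifor"; after the second, "for".
(Check on "junipere": → "juniper" → "per" ✓)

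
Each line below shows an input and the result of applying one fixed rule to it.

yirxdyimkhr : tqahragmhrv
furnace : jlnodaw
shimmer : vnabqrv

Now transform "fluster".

cnaoudb

The rule is to move the last 3 characters to the front (rotate right by 3), then shift every letter 9 places forward in the alphabet (wrapping around).
For "fluster", step one produces "terflus"; step two turns that into "cnaoudb".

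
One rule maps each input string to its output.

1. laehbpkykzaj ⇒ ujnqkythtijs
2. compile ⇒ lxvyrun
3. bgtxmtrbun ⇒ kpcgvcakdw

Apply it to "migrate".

The transformation: shift every letter 9 places forward in the alphabet (wrapping around).
Doing the same to "migrate": "vrpajcn".

vrpajcn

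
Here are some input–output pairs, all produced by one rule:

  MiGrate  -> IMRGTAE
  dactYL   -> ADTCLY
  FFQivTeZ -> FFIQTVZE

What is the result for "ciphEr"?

Each output is the input with this applied: swap each adjacent pair of characters (1↔2, 3↔4, ...), then convert every letter to uppercase.
"ciphEr" → "ichprE" → "ICHPRE".

ICHPRE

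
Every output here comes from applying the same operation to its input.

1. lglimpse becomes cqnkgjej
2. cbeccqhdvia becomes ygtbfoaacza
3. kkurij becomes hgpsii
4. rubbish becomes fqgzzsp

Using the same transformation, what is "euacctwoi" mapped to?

The pattern: shift every letter 2 places backward in the alphabet (wrapping around), then reverse the string.
Applying both steps to "euacctwoi": "csyaarumg", then "gmuraaysc".

gmuraaysc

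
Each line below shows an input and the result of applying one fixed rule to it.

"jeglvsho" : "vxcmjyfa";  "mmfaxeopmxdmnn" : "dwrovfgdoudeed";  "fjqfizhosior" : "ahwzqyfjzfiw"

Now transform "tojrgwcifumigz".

Looking at the pairs, the operation is to move the first character to the end, then shift every letter 9 places backward in the alphabet (wrapping around).
Starting from "tojrgwcifumigz": after the first operation, "ojrgwcifumigzt"; after the second, "faixntzwldzxqk".

faixntzwldzxqk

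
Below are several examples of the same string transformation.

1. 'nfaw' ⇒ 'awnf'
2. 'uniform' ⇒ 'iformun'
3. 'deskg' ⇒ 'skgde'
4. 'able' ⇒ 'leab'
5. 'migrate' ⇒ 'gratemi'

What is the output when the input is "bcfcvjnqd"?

What's happening: move the first 2 characters to the end (rotate left by 2).
On "bcfcvjnqd" that produces "fcvjnqdbc".

fcvjnqdbc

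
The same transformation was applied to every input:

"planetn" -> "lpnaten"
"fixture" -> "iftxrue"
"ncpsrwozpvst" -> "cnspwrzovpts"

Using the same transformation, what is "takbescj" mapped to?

Rule — swap each adjacent pair of characters (1↔2, 3↔4, ...).
So "takbescj" becomes "atbksejc".

atbksejc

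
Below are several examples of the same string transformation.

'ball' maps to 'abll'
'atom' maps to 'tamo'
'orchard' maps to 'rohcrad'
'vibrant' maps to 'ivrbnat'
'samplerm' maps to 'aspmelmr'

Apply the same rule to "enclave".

The rule is to swap each adjacent pair of characters (1↔2, 3↔4, ...).
Applying that to "enclave" gives "nelcvae".

nelcvae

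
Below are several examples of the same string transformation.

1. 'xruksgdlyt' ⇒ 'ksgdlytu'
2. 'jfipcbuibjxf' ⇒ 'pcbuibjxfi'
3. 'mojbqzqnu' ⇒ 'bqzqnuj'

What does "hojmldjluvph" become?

mldjluvphj

What's happening: delete the first 2 characters, then move the first character to the end.
Starting from "hojmldjluvph": after the first operation, "jmldjluvph"; after the second, "mldjluvphj".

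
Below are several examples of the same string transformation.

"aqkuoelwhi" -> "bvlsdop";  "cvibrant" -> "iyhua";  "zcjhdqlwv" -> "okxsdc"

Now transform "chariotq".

The transformation: shift every letter 7 places forward in the alphabet (wrapping around), then delete the first 3 characters.
Applying both steps to "chariotq": "johypvax", then "ypvax".

ypvax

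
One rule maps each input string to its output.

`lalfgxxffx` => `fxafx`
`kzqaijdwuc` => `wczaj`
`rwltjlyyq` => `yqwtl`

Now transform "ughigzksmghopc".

Each output is the input with this applied: move the last 3 characters to the front (rotate right by 3), then keep every other character starting from the first (positions 1st, 3rd, 5th, ...).
On "ughigzksmghopc": the first step gives "opcughigzksmgh", and the second then gives "ocgizsg".

ocgizsg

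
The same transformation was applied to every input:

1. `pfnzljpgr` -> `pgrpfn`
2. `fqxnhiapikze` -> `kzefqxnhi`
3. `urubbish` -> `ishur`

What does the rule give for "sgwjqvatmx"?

tmxsgwj

The transformation: move the last 3 characters to the front (rotate right by 3), then delete the last 3 characters.
"sgwjqvatmx" → "tmxsgwjqva" → "tmxsgwj".
(Check on "fqxnhiapikze": → "kzefqxnhiapi" → "kzefqxnhi" ✓)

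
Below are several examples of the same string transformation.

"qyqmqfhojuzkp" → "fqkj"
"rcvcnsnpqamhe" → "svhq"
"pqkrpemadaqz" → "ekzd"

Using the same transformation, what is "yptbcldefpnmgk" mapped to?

ltmf

Looking at the pairs, the operation is to keep one character in every 3, starting at position 3 (positions 3rd, 6th, 9th, ...), then swap each adjacent pair of characters (1↔2, 3↔4, ...).
Starting from "yptbcldefpnmgk": after the first operation, "tlfm"; after the second, "ltmf".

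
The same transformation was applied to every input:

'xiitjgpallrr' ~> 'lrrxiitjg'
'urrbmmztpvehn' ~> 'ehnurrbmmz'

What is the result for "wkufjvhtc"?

The transformation: move the last 3 characters to the front (rotate right by 3), then delete the last 3 characters.
Working it through for "wkufjvhtc": intermediate "htcwkufjv", final "htcwku".

htcwku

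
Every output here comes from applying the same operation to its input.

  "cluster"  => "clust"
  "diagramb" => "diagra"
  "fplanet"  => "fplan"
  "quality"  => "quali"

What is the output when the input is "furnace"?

The pattern: delete the last 2 characters.
So "furnace" becomes "furna".

furna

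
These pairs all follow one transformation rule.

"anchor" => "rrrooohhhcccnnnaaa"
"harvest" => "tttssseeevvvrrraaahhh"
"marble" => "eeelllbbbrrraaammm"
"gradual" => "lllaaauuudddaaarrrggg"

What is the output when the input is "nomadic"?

What's happening: reverse the string, then repeat every character 3 times.
Applying both steps to "nomadic": "cidamon", then "ccciiidddaaammmooonnn".

ccciiidddaaammmooonnn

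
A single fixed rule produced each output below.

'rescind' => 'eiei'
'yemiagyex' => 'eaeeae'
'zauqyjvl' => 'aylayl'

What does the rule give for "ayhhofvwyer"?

In each case the input is transformed by: keep one character in every 3, starting at position 2 (positions 2nd, 5th, 8th, ...), then write the whole string twice.
Starting from "ayhhofvwyer": after the first operation, "yowr"; after the second, "yowryowr".
(Check on "yemiagyex": → "eae" → "eaeeae" ✓)

yowryowr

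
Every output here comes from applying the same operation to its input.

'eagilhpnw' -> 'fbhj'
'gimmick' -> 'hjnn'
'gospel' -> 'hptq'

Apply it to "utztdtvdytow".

vuau

The rule is to shift every letter 1 place forward in the alphabet (wrapping around), then keep only the first 4 characters.
On "utztdtvdytow" that produces "vuau".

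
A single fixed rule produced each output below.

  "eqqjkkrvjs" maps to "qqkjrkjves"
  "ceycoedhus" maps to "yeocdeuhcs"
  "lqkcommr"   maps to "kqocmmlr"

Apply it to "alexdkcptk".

What's happening: move the first character to the end, then swap each adjacent pair of characters (1↔2, 3↔4, ...).
For "alexdkcptk", step one produces "lexdkcptka"; step two turns that into "eldxcktpak".

eldxcktpak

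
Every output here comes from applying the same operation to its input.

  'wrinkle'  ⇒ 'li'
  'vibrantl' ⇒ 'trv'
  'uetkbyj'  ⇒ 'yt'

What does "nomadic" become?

Rule — reverse the string, then keep one character in every 3, starting at position 2 (positions 2nd, 5th, 8th, ...).
On "nomadic": the first step gives "cidamon", and the second then gives "im".

im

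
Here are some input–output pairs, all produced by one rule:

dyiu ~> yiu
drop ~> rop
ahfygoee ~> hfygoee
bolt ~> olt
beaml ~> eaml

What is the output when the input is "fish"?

Looking at the pairs, the operation is to delete the first character.
For "fish" the result is "ish".

ish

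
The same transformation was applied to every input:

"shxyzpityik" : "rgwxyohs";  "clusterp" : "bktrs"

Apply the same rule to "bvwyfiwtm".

auvxeh

The rule is to delete the last 3 characters, then shift every letter 1 place backward in the alphabet (wrapping around).
Applying that to "bvwyfiwtm" gives "auvxeh".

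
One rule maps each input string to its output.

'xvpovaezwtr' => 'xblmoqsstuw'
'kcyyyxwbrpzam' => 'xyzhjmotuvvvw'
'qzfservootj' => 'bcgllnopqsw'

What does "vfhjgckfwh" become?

Looking at the pairs, the operation is to sort the characters into alphabetical order, then shift every letter 3 places backward in the alphabet (wrapping around).
Applying both steps to "vfhjgckfwh": "cffghhjkvw", then "zccdeeghst".
(Check on "qzfservootj": → "efjooqrstvz" → "bcgllnopqsw" ✓)

zccdeeghst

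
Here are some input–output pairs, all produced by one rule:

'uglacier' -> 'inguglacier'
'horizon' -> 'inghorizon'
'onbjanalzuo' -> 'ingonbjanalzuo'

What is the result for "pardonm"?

Rule — prepend "ing".
On "pardonm" that produces "ingpardonm".

ingpardonm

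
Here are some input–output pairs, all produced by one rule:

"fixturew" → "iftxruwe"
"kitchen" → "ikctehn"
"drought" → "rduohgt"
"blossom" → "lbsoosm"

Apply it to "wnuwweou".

nwwuewuo

The transformation: swap each adjacent pair of characters (1↔2, 3↔4, ...).
"wnuwweou" → "nwwuewuo".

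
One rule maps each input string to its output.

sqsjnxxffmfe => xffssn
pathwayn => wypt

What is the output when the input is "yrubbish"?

Each output is the input with this applied: swap the front and back halves of the string, then keep every other character starting from the first (positions 1st, 3rd, 5th, ...).
Starting from "yrubbish": after the first operation, "bishyrub"; after the second, "bsyu".

bsyu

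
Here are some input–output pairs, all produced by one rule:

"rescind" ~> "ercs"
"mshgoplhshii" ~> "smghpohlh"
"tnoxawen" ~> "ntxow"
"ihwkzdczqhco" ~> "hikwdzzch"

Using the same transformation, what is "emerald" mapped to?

The pattern: swap each adjacent pair of characters (1↔2, 3↔4, ...), then delete the last 3 characters.
Applying both steps to "emerald": "merelad", then "mere".

mere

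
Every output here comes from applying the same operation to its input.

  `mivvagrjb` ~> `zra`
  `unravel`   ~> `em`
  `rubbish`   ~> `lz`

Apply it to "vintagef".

zrw

The transformation: shift every letter 9 places backward in the alphabet (wrapping around), then keep one character in every 3, starting at position 2 (positions 2nd, 5th, 8th, ...).
For "vintagef", step one produces "mzekrxvw"; step two turns that into "zrw".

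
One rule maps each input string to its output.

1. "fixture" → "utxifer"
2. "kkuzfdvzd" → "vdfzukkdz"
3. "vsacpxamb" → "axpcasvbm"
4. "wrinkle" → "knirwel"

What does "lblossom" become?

ssolblmo

Each output is the input with this applied: move the last 2 characters to the front (rotate right by 2), then reverse the string.
For "lblossom", step one produces "omlbloss"; step two turns that into "ssolblmo".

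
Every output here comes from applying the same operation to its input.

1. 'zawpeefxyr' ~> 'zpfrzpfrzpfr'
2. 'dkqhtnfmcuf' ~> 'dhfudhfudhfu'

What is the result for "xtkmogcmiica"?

xmcixmcixmci

Looking at the pairs, the operation is to keep one character in every 3, starting at position 1 (positions 1st, 4th, 7th, ...), then write the whole string 3 times in a row.
For "xtkmogcmiica", step one produces "xmci"; step two turns that into "xmcixmcixmci".
(Check on "zawpeefxyr": → "zpfr" → "zpfrzpfrzpfr" ✓)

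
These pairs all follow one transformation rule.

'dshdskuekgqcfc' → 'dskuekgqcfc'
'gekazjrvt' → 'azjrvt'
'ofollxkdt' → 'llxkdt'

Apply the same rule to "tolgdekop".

gdekop

The pattern: delete the first 3 characters.
"tolgdekop" → "gdekop".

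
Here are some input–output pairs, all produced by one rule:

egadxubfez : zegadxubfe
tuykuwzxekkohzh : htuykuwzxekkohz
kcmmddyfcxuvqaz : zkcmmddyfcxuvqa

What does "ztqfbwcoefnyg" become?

gztqfbwcoefny

Looking at the pairs, the operation is to move the last character to the front.
Applying that to "ztqfbwcoefnyg" gives "gztqfbwcoefny".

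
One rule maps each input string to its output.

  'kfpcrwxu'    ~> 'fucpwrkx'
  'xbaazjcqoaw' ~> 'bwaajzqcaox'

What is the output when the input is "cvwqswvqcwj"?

vjqwwsqvwcc

The transformation: swap the first and last characters, then swap each adjacent pair of characters (1↔2, 3↔4, ...).
Applying that to "cvwqswvqcwj" gives "vjqwwsqvwcc".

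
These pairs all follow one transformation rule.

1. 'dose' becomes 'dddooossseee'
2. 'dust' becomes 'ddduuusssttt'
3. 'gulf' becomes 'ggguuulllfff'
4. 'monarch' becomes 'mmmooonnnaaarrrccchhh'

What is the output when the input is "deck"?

What's happening: repeat every character 3 times.
On "deck" that produces "dddeeeccckkk".

dddeeeccckkk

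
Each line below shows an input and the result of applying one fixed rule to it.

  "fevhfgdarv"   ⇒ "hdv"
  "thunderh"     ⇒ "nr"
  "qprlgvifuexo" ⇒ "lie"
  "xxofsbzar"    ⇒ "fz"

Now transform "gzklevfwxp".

Rule — delete the first character, then keep one character in every 3, starting at position 3 (positions 3rd, 6th, 9th, ...).
Doing the same to "gzklevfwxp": "lfp".
(Check on "thunderh": → "hunderh" → "nr" ✓)

lfp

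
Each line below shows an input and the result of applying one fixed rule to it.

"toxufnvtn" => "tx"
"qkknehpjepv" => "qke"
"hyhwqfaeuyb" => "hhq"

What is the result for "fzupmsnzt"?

Rule — keep every other character starting from the first (positions 1st, 3rd, 5th, ...), then delete the last 3 characters.
On "fzupmsnzt": the first step gives "fumnt", and the second then gives "fu".

fu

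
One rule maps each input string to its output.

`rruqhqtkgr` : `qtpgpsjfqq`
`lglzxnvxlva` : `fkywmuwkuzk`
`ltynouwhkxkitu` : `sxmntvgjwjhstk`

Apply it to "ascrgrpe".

In each case the input is transformed by: shift every letter 1 place backward in the alphabet (wrapping around), then move the first character to the end.
For "ascrgrpe", step one produces "zrbqfqod"; step two turns that into "rbqfqodz".

rbqfqodz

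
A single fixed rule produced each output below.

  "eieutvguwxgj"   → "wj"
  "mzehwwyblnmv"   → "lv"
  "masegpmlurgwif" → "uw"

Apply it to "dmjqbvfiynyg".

yg

In each case the input is transformed by: keep one character in every 3, starting at position 3 (positions 3rd, 6th, 9th, ...), then delete the first 2 characters.
Starting from "dmjqbvfiynyg": after the first operation, "jvyg"; after the second, "yg".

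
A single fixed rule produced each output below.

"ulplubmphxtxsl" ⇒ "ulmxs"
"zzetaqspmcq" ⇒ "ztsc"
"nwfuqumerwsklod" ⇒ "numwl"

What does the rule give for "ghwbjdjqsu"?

gbju

Looking at the pairs, the operation is to keep one character in every 3, starting at position 1 (positions 1st, 4th, 7th, ...).
On "ghwbjdjqsu" that produces "gbju".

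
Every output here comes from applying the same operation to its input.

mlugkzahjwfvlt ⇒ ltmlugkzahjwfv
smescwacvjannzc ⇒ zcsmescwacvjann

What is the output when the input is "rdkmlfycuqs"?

qsrdkmlfycu

The pattern: move the last 2 characters to the front (rotate right by 2).
Applying that to "rdkmlfycuqs" gives "qsrdkmlfycu".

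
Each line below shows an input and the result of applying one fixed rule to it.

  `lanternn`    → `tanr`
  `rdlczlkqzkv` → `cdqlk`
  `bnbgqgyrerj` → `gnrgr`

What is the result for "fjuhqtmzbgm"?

hjztg

The rule is to keep every other character starting from the second (positions 2nd, 4th, 6th, ...), then swap each adjacent pair of characters (1↔2, 3↔4, ...).
On "fjuhqtmzbgm": the first step gives "jhtzg", and the second then gives "hjztg".
(Check on "lanternn": → "atrn" → "tanr" ✓)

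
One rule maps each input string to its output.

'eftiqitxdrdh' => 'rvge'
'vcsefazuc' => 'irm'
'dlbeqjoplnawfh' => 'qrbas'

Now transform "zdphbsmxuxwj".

Rule — shift every letter 13 places forward in the alphabet (wrapping around) — i.e. ROT13, then keep one character in every 3, starting at position 1 (positions 1st, 4th, 7th, ...).
On "zdphbsmxuxwj": the first step gives "mqcuofzkhkjw", and the second then gives "muzk".

muzk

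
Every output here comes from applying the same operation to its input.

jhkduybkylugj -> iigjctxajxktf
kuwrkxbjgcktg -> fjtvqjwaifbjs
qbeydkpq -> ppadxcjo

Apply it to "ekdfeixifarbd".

What's happening: move the last character to the front, then shift every letter 1 place backward in the alphabet (wrapping around).
On "ekdfeixifarbd": the first step gives "dekdfeixifarb", and the second then gives "cdjcedhwhezqa".

cdjcedhwhezqa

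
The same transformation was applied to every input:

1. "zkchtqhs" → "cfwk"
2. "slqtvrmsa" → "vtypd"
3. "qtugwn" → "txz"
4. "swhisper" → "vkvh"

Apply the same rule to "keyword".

nbrg

Rule — shift every letter 3 places forward in the alphabet (wrapping around), then keep every other character starting from the first (positions 1st, 3rd, 5th, ...).
Working it through for "keyword": intermediate "nhbzrug", final "nbrg".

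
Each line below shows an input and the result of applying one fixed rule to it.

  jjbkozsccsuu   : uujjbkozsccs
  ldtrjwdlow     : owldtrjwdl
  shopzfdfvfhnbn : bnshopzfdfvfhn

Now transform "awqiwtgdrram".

amawqiwtgdrr

Each output is the input with this applied: move the last 2 characters to the front (rotate right by 2).
On "awqiwtgdrram" that produces "amawqiwtgdrr".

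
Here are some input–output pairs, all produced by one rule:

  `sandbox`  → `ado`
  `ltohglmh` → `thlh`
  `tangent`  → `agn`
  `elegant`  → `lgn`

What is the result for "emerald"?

mrl

What's happening: keep every other character starting from the second (positions 2nd, 4th, 6th, ...).
For "emerald" the result is "mrl".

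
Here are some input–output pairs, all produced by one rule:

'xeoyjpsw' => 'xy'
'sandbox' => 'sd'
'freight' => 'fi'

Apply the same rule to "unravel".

The pattern: move the last 2 characters to the front (rotate right by 2), then keep one character in every 3, starting at position 3 (positions 3rd, 6th, 9th, ...).
"unravel" → "elunrav" → "ua".

ua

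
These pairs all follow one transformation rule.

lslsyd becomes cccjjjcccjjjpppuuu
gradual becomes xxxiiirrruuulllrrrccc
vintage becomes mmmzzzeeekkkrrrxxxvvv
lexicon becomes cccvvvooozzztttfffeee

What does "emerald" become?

vvvdddvvviiirrrcccuuu

The transformation: shift every letter 9 places backward in the alphabet (wrapping around), then repeat every character 3 times.
Applying both steps to "emerald": "vdvircu", then "vvvdddvvviiirrrcccuuu".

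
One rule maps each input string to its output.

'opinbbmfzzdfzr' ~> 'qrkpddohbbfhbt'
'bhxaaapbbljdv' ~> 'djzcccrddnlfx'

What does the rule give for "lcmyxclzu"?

neoazenbw

Each output is the input with this applied: shift every letter 2 places forward in the alphabet (wrapping around).
Applying that to "lcmyxclzu" gives "neoazenbw".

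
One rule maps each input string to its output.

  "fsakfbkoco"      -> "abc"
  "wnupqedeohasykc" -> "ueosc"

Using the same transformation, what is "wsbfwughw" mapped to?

buw

In each case the input is transformed by: keep one character in every 3, starting at position 3 (positions 3rd, 6th, 9th, ...).
On "wsbfwughw" that produces "buw".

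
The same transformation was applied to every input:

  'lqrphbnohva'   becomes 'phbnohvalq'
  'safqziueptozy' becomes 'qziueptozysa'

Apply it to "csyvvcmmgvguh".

What's happening: move the first 2 characters to the end (rotate left by 2), then delete the first character.
"csyvvcmmgvguh" → "yvvcmmgvguhcs" → "vvcmmgvguhcs".

vvcmmgvguhcs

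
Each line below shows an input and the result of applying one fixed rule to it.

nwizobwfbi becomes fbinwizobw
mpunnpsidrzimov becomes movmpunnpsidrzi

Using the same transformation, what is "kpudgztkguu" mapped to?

Rule — move the last 3 characters to the front (rotate right by 3).
"kpudgztkguu" → "guukpudgztk".

guukpudgztk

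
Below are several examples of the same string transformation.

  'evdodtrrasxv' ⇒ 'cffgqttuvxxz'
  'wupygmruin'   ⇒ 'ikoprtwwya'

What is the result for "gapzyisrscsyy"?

The transformation: sort the characters into alphabetical order, then shift every letter 2 places forward in the alphabet (wrapping around).
Applying both steps to "gapzyisrscsyy": "acgiprsssyyyz", then "ceikrtuuuaaab".

ceikrtuuuaaab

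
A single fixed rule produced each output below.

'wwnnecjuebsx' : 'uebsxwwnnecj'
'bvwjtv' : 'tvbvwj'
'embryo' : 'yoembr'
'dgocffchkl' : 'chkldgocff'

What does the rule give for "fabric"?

The transformation: swap the front and back halves of the string, then move the first character to the end.
For "fabric", step one produces "ricfab"; step two turns that into "icfabr".

icfabr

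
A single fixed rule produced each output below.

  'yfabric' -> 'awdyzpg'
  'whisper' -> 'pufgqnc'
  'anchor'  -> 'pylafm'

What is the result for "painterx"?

What's happening: move the last character to the front, then shift every letter 2 places backward in the alphabet (wrapping around).
"painterx" → "vnyglrcp".
(Check on "whisper": → "rwhispe" → "pufgqnc" ✓)

vnyglrcp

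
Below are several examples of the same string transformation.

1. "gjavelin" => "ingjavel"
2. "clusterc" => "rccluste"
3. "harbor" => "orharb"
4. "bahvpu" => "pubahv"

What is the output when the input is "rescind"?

ndresci

Each output is the input with this applied: move the last 2 characters to the front (rotate right by 2).
For "rescind" the result is "ndresci".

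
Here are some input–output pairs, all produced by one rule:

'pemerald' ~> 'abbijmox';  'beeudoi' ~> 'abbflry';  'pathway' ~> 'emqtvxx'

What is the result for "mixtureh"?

In each case the input is transformed by: shift every letter 3 places backward in the alphabet (wrapping around), then sort the characters into alphabetical order.
"mixtureh" → "jfuqrobe" → "befjoqru".

befjoqru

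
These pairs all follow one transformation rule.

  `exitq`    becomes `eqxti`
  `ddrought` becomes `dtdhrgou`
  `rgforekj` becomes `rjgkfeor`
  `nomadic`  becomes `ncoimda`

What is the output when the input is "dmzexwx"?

Looking at the pairs, the operation is to take characters alternately from the front and the back (1st, last, 2nd, 2nd-last, ...).
Doing the same to "dmzexwx": "dxmwzxe".

dxmwzxe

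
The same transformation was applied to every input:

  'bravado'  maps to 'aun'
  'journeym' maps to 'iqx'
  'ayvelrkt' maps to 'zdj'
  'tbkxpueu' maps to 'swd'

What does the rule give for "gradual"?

fck

Rule — keep one character in every 3, starting at position 1 (positions 1st, 4th, 7th, ...), then shift every letter 1 place backward in the alphabet (wrapping around).
On "gradual" that produces "fck".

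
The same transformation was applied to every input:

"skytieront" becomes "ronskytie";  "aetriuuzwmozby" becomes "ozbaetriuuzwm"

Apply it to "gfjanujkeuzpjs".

In each case the input is transformed by: delete the last character, then move the last 3 characters to the front (rotate right by 3).
"gfjanujkeuzpjs" → "gfjanujkeuzpj" → "zpjgfjanujkeu".

zpjgfjanujkeu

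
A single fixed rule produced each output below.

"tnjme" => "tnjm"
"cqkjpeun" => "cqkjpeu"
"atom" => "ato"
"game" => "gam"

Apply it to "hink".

In each case the input is transformed by: delete the last character.
Applying that to "hink" gives "hin".

hin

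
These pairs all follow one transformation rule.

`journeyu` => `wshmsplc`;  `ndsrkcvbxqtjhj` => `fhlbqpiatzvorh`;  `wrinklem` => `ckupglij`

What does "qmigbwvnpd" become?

What's happening: move the last 2 characters to the front (rotate right by 2), then shift every letter 2 places backward in the alphabet (wrapping around).
On "qmigbwvnpd": the first step gives "pdqmigbwvn", and the second then gives "nbokgezutl".
(Check on "ndsrkcvbxqtjhj": → "hjndsrkcvbxqtj" → "fhlbqpiatzvorh" ✓)

nbokgezutl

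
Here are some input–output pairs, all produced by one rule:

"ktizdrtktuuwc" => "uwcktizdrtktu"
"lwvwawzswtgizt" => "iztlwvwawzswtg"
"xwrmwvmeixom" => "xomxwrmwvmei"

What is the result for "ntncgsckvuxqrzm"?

rzmntncgsckvuxq

Looking at the pairs, the operation is to move the last 3 characters to the front (rotate right by 3).
On "ntncgsckvuxqrzm" that produces "rzmntncgsckvuxq".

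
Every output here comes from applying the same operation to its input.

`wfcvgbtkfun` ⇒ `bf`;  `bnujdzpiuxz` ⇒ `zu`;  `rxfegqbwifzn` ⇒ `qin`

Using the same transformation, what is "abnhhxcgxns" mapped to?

In each case the input is transformed by: delete the first 3 characters, then keep one character in every 3, starting at position 3 (positions 3rd, 6th, 9th, ...).
Working it through for "abnhhxcgxns": intermediate "hhxcgxns", final "xx".

xx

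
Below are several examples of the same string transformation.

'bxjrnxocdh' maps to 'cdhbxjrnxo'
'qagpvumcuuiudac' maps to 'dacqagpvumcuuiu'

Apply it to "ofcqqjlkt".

lktofcqqj

What's happening: move the last 3 characters to the front (rotate right by 3).
So "ofcqqjlkt" becomes "lktofcqqj".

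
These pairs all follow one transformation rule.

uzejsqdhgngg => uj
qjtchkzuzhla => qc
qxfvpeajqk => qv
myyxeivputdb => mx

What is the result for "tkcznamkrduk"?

tz

The transformation: keep one character in every 3, starting at position 1 (positions 1st, 4th, 7th, ...), then delete the last 2 characters.
Working it through for "tkcznamkrduk": intermediate "tzmd", final "tz".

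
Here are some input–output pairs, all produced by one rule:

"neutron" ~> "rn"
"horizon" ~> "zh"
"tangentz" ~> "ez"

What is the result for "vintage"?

The pattern: move the first 2 characters to the end (rotate left by 2), then keep one character in every 3, starting at position 3 (positions 3rd, 6th, 9th, ...).
For "vintage" the result is "av".

av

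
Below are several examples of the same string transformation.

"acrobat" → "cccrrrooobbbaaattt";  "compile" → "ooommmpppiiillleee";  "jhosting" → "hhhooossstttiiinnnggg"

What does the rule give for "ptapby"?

Rule — delete the first character, then repeat every character 3 times.
Applying both steps to "ptapby": "tapby", then "tttaaapppbbbyyy".

tttaaapppbbbyyy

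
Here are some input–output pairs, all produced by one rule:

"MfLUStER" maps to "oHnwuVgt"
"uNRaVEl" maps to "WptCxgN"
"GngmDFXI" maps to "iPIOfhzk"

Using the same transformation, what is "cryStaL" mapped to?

Looking at the pairs, the operation is to shift every letter 2 places forward in the alphabet (wrapping around), then flip the case of every letter.
On "cryStaL" that produces "ETAuVCn".

ETAuVCn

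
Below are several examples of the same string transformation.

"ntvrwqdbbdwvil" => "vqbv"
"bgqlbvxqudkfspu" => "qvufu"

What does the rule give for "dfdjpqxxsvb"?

dqs

The pattern: keep one character in every 3, starting at position 3 (positions 3rd, 6th, 9th, ...).
"dfdjpqxxsvb" → "dqs".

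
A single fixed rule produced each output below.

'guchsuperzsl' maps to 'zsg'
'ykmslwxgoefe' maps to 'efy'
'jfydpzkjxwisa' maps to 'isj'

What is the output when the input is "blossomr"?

omb

The transformation: swap the first and last characters, then keep only the last 3 characters.
Working it through for "blossomr": intermediate "rlossomb", final "omb".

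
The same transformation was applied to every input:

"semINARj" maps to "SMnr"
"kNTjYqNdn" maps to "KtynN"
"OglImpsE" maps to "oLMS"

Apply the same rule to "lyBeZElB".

LbzL

The pattern: flip the case of every letter, then keep every other character starting from the first (positions 1st, 3rd, 5th, ...).
Applying both steps to "lyBeZElB": "LYbEzeLb", then "LbzL".
(Check on "OglImpsE": → "oGLiMPSe" → "oLMS" ✓)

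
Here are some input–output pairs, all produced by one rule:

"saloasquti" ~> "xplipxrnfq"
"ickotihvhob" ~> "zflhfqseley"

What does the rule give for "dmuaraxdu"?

Rule — shift every letter 3 places backward in the alphabet (wrapping around), then swap each adjacent pair of characters (1↔2, 3↔4, ...).
Starting from "dmuaraxdu": after the first operation, "ajrxoxuar"; after the second, "jaxrxoaur".

jaxrxoaur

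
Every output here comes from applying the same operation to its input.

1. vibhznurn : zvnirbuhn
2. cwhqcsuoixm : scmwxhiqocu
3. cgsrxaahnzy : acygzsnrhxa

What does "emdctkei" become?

In each case the input is transformed by: take characters alternately from the front and the back (1st, last, 2nd, 2nd-last, ...), then move the last character to the front.
Working it through for "emdctkei": intermediate "eimedkct", final "teimedkc".

teimedkc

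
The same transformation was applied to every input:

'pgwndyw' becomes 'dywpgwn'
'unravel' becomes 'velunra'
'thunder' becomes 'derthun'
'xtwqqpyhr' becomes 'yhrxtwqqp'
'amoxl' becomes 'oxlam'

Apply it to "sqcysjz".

sjzsqcy

The transformation: move the last 3 characters to the front (rotate right by 3).
For "sqcysjz" the result is "sjzsqcy".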